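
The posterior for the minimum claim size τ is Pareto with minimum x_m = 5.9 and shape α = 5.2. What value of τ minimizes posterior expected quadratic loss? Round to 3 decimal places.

7.305

The Pareto density is strictly decreasing on [x_m, ∞), so the mode is x_m = 5.900.
Mean = α·x_m/(α−1) = 5.2·5.9/4.2 = 7.305.
Quadratic loss ⇒ the optimal estimator is the posterior mean.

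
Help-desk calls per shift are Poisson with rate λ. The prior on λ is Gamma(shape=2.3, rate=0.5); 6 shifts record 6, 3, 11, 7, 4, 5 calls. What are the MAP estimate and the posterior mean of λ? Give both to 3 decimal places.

Σ counts = 36. Posterior: Gamma(shape = 2.3+36 = 38.3, rate = 0.5+6 = 6.5).
Mode = (α−1)/β = 37.3/6.5 = 5.738.
Mean = α/β = 38.3/6.5 = 5.892.

MAP: 5.738. Posterior mean: 5.892.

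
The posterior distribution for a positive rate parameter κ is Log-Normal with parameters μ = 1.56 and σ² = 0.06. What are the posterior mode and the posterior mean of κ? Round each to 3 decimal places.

MAP = 4.482; posterior mean = 4.904

Mode = exp(μ − σ²) = exp(1.50) = 4.482.
Mean = exp(μ + σ²/2) = exp(1.590) = 4.904.
The mean is pulled above the mode by the posterior's right skew.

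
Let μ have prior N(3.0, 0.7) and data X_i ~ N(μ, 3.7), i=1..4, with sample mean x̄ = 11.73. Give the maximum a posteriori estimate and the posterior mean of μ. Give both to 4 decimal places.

Posterior for μ is Normal. Precision-weighted mean: (1/0.7·3.0 + 4/3.7·11.73) / (1/0.7 + 4/3.7) = 6.7606.
A Normal posterior is symmetric, so mode = mean.

MAP = 6.7606; posterior mean = 6.7606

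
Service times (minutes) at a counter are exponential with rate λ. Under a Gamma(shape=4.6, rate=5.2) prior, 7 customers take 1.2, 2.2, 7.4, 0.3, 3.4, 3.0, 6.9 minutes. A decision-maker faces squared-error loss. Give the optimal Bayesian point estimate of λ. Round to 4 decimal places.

0.3919

Σ times = 24.4. Posterior: Gamma(shape = 4.6+7 = 11.6, rate = 5.2+24.4 = 29.6).
Mode = (α−1)/β = 10.6/29.6 = 0.3581.
Mean = α/β = 11.6/29.6 = 0.3919.
Squared-error loss ⇒ the optimal estimator is the posterior mean.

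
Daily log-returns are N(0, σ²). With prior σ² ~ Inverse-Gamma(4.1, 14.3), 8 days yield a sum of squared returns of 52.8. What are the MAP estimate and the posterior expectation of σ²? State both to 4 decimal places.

Posterior: Inverse-Gamma(shape = 4.1+8/2 = 8.1, scale = 14.3+52.8/2 = 40.7).
Mode = β/(α+1) = 40.7/9.1 = 4.4725.
Mean = β/(α−1) = 40.7/7.1 = 5.7324.

MAP = 4.4725; posterior mean = 5.7324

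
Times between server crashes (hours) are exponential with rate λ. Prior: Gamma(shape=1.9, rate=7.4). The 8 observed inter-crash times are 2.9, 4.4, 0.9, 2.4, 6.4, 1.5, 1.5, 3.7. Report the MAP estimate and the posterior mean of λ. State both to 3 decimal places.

Σ times = 23.7. Posterior: Gamma(shape = 1.9+8 = 9.9, rate = 7.4+23.7 = 31.1).
Mode = (α−1)/β = 8.9/31.1 = 0.286.
Mean = α/β = 9.9/31.1 = 0.318.
The mean is pulled above the mode by the posterior's right skew.

λ_MAP = 0.286, E[λ|data] = 0.318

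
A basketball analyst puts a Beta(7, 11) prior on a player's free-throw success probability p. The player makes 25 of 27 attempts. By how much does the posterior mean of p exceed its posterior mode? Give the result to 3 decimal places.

-0.010

Posterior: Beta(7+25, 11+2) = Beta(32, 13).
Mode = (32−1)/(32+13−2) = 31/43 = 0.721.
Mean = 32/(32+13) = 32/45 = 0.711.
Difference = 0.711 − 0.721 = -0.010.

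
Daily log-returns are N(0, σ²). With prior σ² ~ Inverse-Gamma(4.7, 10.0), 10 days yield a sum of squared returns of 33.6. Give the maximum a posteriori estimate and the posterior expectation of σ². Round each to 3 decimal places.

Posterior: Inverse-Gamma(shape = 4.7+10/2 = 9.7, scale = 10.0+33.6/2 = 26.8).
Mode = β/(α+1) = 26.8/10.7 = 2.505.
Mean = β/(α−1) = 26.8/8.7 = 3.080.

σ²_MAP = 2.505, E[σ²|data] = 3.080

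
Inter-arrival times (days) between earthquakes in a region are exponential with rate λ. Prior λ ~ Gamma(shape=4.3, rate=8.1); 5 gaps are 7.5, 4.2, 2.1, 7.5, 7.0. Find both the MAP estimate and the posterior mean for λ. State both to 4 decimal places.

Σ times = 28.3. Posterior: Gamma(shape = 4.3+5 = 9.3, rate = 8.1+28.3 = 36.4).
Mode = (α−1)/β = 8.3/36.4 = 0.2280.
Mean = α/β = 9.3/36.4 = 0.2555.

MAP: 0.2280. Posterior mean: 0.2555.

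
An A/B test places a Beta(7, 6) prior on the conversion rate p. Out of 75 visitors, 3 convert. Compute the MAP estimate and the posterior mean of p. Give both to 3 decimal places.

Posterior: Beta(7+3, 6+72) = Beta(10, 78).
Mode = (10−1)/(10+78−2) = 9/86 = 0.105.
Mean = 10/(10+78) = 10/88 = 0.114.

MAP = 0.105; posterior mean = 0.114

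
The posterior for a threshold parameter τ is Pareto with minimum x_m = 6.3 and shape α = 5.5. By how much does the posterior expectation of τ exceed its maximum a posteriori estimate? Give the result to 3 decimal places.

1.400

The Pareto density is strictly decreasing on [x_m, ∞), so the mode is x_m = 6.300.
Mean = α·x_m/(α−1) = 5.5·6.3/4.5 = 7.700.
Difference = 7.700 − 6.300 = 1.400.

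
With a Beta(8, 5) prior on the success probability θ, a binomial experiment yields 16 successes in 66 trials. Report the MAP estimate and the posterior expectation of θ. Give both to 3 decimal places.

Posterior: Beta(8+16, 5+50) = Beta(24, 55).
Mode = (24−1)/(24+55−2) = 23/77 = 0.299.
Mean = 24/(24+55) = 24/79 = 0.304.

θ_MAP = 0.299, E[θ|data] = 0.304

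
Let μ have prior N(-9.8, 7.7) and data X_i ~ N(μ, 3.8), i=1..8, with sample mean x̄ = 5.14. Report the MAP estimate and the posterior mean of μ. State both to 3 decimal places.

MAP estimate = 4.272, posterior mean = 4.272

Posterior for μ is Normal. Precision-weighted mean: (1/7.7·-9.8 + 8/3.8·5.14) / (1/7.7 + 8/3.8) = 4.272.
A Normal posterior is symmetric, so mode = mean.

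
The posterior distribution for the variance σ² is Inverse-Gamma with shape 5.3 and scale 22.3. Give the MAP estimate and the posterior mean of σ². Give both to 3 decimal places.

MAP = 3.540, posterior mean = 5.186

Mode = β/(α+1) = 22.3/6.3 = 3.540.
Mean = β/(α−1) = 22.3/4.3 = 5.186.
The posterior is right-skewed, so the mean exceeds the mode.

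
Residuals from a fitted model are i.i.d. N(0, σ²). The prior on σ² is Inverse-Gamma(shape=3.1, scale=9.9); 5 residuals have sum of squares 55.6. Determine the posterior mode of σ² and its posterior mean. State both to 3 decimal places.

Posterior: Inverse-Gamma(shape = 3.1+5/2 = 5.6, scale = 9.9+55.6/2 = 37.7).
Mode = β/(α+1) = 37.7/6.6 = 5.712.
Mean = β/(α−1) = 37.7/4.6 = 8.196.

MAP = 5.712, posterior mean = 8.196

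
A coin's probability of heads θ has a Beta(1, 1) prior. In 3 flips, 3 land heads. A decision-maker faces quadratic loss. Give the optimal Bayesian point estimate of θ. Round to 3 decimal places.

0.800

Posterior: Beta(1+3, 1+0) = Beta(4, 1).
Since β = 1 ≤ 1 and α > 1, the Beta density is monotone increasing on [0,1]; the mode is at 1.
Mean = 4/(4+1) = 0.800.
Quadratic loss ⇒ the optimal estimator is the posterior mean.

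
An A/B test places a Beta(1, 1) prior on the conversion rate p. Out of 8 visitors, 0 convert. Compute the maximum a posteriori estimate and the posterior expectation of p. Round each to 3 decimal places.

p_MAP = 0.000, E[p|data] = 0.100

Posterior: Beta(1+0, 1+8) = Beta(1, 9).
Since α = 1 ≤ 1 and β > 1, the Beta density is monotone decreasing on [0,1]; the mode is at 0.
Mean = 1/(1+9) = 0.100.
Mean > mode: the posterior has a right tail.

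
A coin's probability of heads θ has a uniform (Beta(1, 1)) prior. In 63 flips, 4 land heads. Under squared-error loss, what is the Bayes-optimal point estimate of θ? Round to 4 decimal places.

Posterior: Beta(1+4, 1+59) = Beta(5, 60).
Mode = (5−1)/(5+60−2) = 4/63 = 0.0635.
With a flat prior the MAP equals the MLE, 4/63.
Mean = 5/(5+60) = 5/65 = 0.0769.
Squared-error loss ⇒ the optimal estimator is the posterior mean.

0.0769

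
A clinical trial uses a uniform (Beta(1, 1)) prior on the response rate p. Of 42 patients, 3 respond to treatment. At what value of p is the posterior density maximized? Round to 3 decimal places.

Posterior: Beta(1+3, 1+39) = Beta(4, 40).
Mode = (4−1)/(4+40−2) = 3/42 = 0.071.
Mean = 4/(4+40) = 4/44 = 0.091.
This is the posterior mode — the MAP estimate.

0.071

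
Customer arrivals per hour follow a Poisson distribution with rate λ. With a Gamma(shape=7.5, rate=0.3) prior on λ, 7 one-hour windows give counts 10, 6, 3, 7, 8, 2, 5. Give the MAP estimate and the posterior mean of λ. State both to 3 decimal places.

Σ counts = 41. Posterior: Gamma(shape = 7.5+41 = 48.5, rate = 0.3+7 = 7.3).
Mode = (α−1)/β = 47.5/7.3 = 6.507.
Mean = α/β = 48.5/7.3 = 6.644.

MAP = 6.507, posterior mean = 6.644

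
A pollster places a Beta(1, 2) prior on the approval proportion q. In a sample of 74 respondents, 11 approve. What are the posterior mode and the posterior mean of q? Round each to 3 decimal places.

q_MAP = 0.147, E[q|data] = 0.156

Posterior: Beta(1+11, 2+63) = Beta(12, 65).
Mode = (12−1)/(12+65−2) = 11/75 = 0.147.
Mean = 12/(12+65) = 12/77 = 0.156.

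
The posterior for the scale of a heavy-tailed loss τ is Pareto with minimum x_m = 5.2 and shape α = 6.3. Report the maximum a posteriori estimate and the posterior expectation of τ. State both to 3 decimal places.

MAP: 5.200. Posterior mean: 6.181.

The Pareto density is strictly decreasing on [x_m, ∞), so the mode is x_m = 5.200.
Mean = α·x_m/(α−1) = 6.3·5.2/5.3 = 6.181.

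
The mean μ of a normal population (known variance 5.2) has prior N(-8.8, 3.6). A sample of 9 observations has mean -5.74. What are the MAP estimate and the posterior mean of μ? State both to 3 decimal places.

MAP estimate = -6.163, posterior mean = -6.163

Posterior for μ is Normal. Precision-weighted mean: (1/3.6·-8.8 + 9/5.2·-5.74) / (1/3.6 + 9/5.2) = -6.163.
A Normal posterior is symmetric, so mode = mean.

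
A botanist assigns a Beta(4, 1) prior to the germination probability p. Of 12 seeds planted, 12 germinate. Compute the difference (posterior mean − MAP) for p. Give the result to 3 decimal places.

Posterior: Beta(4+12, 1+0) = Beta(16, 1).
Since β = 1 ≤ 1 and α > 1, the Beta density is monotone increasing on [0,1]; the mode is at 1.
Mean = 16/(16+1) = 0.941.
Difference = 0.941 − 1.000 = -0.059.

-0.059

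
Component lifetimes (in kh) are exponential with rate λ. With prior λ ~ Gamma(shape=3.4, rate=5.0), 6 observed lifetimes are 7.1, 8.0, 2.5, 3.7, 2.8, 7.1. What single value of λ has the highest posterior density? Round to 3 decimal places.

0.232

Σ times = 31.2. Posterior: Gamma(shape = 3.4+6 = 9.4, rate = 5.0+31.2 = 36.2).
Mode = (α−1)/β = 8.4/36.2 = 0.232.
Mean = α/β = 9.4/36.2 = 0.260.
This is the posterior mode — the MAP estimate.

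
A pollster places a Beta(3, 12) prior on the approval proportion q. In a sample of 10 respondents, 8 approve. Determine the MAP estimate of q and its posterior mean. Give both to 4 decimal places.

MAP: 0.4348. Posterior mean: 0.4400.

Posterior: Beta(3+8, 12+2) = Beta(11, 14).
Mode = (11−1)/(11+14−2) = 10/23 = 0.4348.
Mean = 11/(11+14) = 11/25 = 0.4400.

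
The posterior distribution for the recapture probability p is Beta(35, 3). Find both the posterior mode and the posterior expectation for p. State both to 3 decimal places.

MAP: 0.944. Posterior mean: 0.921.

Mode = (35−1)/(35+3−2) = 34/36 = 0.944.
Mean = 35/(35+3) = 35/38 = 0.921.
Mode > mean: the posterior has a left tail.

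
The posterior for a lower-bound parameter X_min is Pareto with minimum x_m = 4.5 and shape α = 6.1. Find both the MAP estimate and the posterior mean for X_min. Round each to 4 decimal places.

The Pareto density is strictly decreasing on [x_m, ∞), so the mode is x_m = 4.5000.
Mean = α·x_m/(α−1) = 6.1·4.5/5.1 = 5.3824.

MAP = 4.5000, posterior mean = 5.3824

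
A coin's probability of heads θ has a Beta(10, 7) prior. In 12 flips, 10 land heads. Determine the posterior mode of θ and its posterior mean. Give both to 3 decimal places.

MAP = 0.704, posterior mean = 0.690

Posterior: Beta(10+10, 7+2) = Beta(20, 9).
Mode = (20−1)/(20+9−2) = 19/27 = 0.704.
Mean = 20/(20+9) = 20/29 = 0.690.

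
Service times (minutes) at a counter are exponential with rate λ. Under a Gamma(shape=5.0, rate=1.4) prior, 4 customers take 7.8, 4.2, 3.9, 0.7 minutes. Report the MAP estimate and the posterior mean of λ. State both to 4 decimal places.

MAP estimate = 0.4444, posterior mean = 0.5000

Σ times = 16.6. Posterior: Gamma(shape = 5.0+4 = 9.0, rate = 1.4+16.6 = 18.0).
Mode = (α−1)/β = 8.0/18.0 = 0.4444.
Mean = α/β = 9.0/18.0 = 0.5000.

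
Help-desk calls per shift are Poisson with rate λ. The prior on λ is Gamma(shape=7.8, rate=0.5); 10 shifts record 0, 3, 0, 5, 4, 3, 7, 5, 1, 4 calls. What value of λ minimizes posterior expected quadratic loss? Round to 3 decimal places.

3.790

Σ counts = 32. Posterior: Gamma(shape = 7.8+32 = 39.8, rate = 0.5+10 = 10.5).
Mode = (α−1)/β = 38.8/10.5 = 3.695.
Mean = α/β = 39.8/10.5 = 3.790.
Quadratic loss ⇒ the optimal estimator is the posterior mean.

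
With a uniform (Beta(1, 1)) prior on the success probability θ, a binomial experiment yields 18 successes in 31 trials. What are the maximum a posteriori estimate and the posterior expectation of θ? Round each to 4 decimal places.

θ_MAP = 0.5806, E[θ|data] = 0.5758

Posterior: Beta(1+18, 1+13) = Beta(19, 14).
Mode = (19−1)/(19+14−2) = 18/31 = 0.5806.
Mean = 19/(19+14) = 19/33 = 0.5758.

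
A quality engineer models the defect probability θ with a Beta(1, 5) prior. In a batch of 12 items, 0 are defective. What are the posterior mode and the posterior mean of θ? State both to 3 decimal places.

Posterior: Beta(1+0, 5+12) = Beta(1, 17).
Since α = 1 ≤ 1 and β > 1, the Beta density is monotone decreasing on [0,1]; the mode is at 0.
Mean = 1/(1+17) = 0.056.
The posterior is right-skewed, so the mean exceeds the mode.

θ_MAP = 0.000, E[θ|data] = 0.056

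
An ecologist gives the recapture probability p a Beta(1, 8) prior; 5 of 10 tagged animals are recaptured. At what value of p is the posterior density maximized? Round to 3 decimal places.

0.294

Posterior: Beta(1+5, 8+5) = Beta(6, 13).
Mode = (6−1)/(6+13−2) = 5/17 = 0.294.
Mean = 6/(6+13) = 6/19 = 0.316.
This is the posterior mode — the MAP estimate.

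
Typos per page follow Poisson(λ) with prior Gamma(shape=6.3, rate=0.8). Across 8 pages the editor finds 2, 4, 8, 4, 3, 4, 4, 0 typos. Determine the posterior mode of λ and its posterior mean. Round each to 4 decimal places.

Σ counts = 29. Posterior: Gamma(shape = 6.3+29 = 35.3, rate = 0.8+8 = 8.8).
Mode = (α−1)/β = 34.3/8.8 = 3.8977.
Mean = α/β = 35.3/8.8 = 4.0114.

MAP: 3.8977. Posterior mean: 4.0114.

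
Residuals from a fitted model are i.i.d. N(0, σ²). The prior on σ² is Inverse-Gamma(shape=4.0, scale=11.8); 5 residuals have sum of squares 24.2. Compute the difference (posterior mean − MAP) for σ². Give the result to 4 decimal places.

1.1588

Posterior: Inverse-Gamma(shape = 4.0+5/2 = 6.5, scale = 11.8+24.2/2 = 23.9).
Mode = β/(α+1) = 23.9/7.5 = 3.1867.
Mean = β/(α−1) = 23.9/5.5 = 4.3455.
Difference = 4.3455 − 3.1867 = 1.1588.
The mean is pulled above the mode by the posterior's right skew.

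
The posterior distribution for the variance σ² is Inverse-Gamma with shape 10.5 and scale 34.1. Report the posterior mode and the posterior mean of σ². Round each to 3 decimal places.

Mode = β/(α+1) = 34.1/11.5 = 2.965.
Mean = β/(α−1) = 34.1/9.5 = 3.589.

MAP = 2.965, posterior mean = 3.589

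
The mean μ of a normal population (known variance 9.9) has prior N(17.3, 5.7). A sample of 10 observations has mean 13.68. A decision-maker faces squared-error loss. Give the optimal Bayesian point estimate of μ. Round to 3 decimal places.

Posterior for μ is Normal. Precision-weighted mean: (1/5.7·17.3 + 10/9.9·13.68) / (1/5.7 + 10/9.9) = 14.216.
A Normal posterior is symmetric, so mode = mean.
Squared-error loss ⇒ the optimal estimator is the posterior mean.

14.216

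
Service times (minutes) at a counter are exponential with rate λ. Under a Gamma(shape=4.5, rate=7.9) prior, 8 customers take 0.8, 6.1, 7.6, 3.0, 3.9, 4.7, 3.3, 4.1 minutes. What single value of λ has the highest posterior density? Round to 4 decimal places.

0.2778

Σ times = 33.5. Posterior: Gamma(shape = 4.5+8 = 12.5, rate = 7.9+33.5 = 41.4).
Mode = (α−1)/β = 11.5/41.4 = 0.2778.
Mean = α/β = 12.5/41.4 = 0.3019.
This is the posterior mode — the MAP estimate.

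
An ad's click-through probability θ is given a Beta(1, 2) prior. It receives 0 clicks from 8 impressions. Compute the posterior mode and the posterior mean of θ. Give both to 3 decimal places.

Posterior: Beta(1+0, 2+8) = Beta(1, 10).
Since α = 1 ≤ 1 and β > 1, the Beta density is monotone decreasing on [0,1]; the mode is at 0.
Mean = 1/(1+10) = 0.091.
The mean is pulled above the mode by the posterior's right skew.

posterior mode = 0.000, posterior mean = 0.091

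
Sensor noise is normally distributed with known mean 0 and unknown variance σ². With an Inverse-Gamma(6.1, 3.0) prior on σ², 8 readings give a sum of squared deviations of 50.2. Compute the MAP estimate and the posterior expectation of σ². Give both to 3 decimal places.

Posterior: Inverse-Gamma(shape = 6.1+8/2 = 10.1, scale = 3.0+50.2/2 = 28.1).
Mode = β/(α+1) = 28.1/11.1 = 2.532.
Mean = β/(α−1) = 28.1/9.1 = 3.088.
The mean is pulled above the mode by the posterior's right skew.

MAP = 2.532, posterior mean = 3.088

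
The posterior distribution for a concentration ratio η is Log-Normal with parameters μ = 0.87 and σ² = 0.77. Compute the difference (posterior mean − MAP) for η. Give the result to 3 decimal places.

2.403

Mode = exp(μ − σ²) = exp(0.10) = 1.105.
Mean = exp(μ + σ²/2) = exp(1.255) = 3.508.
Difference = 3.508 − 1.105 = 2.403.
The mean is pulled above the mode by the posterior's right skew.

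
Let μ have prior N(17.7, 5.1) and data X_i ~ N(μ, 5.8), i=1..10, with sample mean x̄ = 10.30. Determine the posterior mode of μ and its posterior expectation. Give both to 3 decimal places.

Posterior for μ is Normal. Precision-weighted mean: (1/5.1·17.7 + 10/5.8·10.30) / (1/5.1 + 10/5.8) = 11.056.
A Normal posterior is symmetric, so mode = mean.

MAP = 11.056, posterior mean = 11.056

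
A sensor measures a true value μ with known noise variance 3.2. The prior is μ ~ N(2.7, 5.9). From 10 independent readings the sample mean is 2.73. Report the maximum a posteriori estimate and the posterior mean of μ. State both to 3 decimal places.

Posterior for μ is Normal. Precision-weighted mean: (1/5.9·2.7 + 10/3.2·2.73) / (1/5.9 + 10/3.2) = 2.728.
A Normal posterior is symmetric, so mode = mean.

μ_MAP = 2.728, E[μ|data] = 2.728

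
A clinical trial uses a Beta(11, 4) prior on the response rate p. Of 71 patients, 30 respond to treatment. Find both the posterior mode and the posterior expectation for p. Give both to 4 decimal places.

Posterior: Beta(11+30, 4+41) = Beta(41, 45).
Mode = (41−1)/(41+45−2) = 40/84 = 0.4762.
Mean = 41/(41+45) = 41/86 = 0.4767.
The posterior is right-skewed, so the mean exceeds the mode.

p_MAP = 0.4762, E[p|data] = 0.4767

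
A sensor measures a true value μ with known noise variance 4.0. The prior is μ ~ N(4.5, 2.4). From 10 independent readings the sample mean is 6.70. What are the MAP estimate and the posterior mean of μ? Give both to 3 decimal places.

MAP = 6.386; posterior mean = 6.386

Posterior for μ is Normal. Precision-weighted mean: (1/2.4·4.5 + 10/4.0·6.70) / (1/2.4 + 10/4.0) = 6.386.
A Normal posterior is symmetric, so mode = mean.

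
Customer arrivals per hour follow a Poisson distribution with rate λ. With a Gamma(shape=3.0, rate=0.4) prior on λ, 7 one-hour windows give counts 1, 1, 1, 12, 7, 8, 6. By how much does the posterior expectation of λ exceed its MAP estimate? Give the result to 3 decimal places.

Σ counts = 36. Posterior: Gamma(shape = 3.0+36 = 39.0, rate = 0.4+7 = 7.4).
Mode = (α−1)/β = 38.0/7.4 = 5.135.
Mean = α/β = 39.0/7.4 = 5.270.
Difference = 5.270 − 5.135 = 0.135.
Mean > mode: the posterior has a right tail.

0.135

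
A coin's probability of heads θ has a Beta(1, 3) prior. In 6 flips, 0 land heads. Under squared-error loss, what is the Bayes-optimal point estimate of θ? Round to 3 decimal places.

Posterior: Beta(1+0, 3+6) = Beta(1, 9).
Since α = 1 ≤ 1 and β > 1, the Beta density is monotone decreasing on [0,1]; the mode is at 0.
Mean = 1/(1+9) = 0.100.
Squared-error loss ⇒ the optimal estimator is the posterior mean.

0.100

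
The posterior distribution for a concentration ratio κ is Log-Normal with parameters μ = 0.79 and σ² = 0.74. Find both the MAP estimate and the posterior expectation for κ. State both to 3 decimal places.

Mode = exp(μ − σ²) = exp(0.05) = 1.051.
Mean = exp(μ + σ²/2) = exp(1.160) = 3.190.
The mean is pulled above the mode by the posterior's right skew.

κ_MAP = 1.051, E[κ|data] = 3.190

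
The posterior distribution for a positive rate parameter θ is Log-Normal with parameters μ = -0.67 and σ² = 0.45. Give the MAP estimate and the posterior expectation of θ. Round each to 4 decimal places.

Mode = exp(μ − σ²) = exp(-1.12) = 0.3263.
Mean = exp(μ + σ²/2) = exp(-0.445) = 0.6408.

MAP = 0.3263, posterior mean = 0.6408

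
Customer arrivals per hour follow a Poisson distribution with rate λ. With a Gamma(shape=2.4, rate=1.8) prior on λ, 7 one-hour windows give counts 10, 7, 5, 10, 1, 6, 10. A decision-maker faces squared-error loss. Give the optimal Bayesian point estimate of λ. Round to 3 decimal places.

5.841

Σ counts = 49. Posterior: Gamma(shape = 2.4+49 = 51.4, rate = 1.8+7 = 8.8).
Mode = (α−1)/β = 50.4/8.8 = 5.727.
Mean = α/β = 51.4/8.8 = 5.841.
Squared-error loss ⇒ the optimal estimator is the posterior mean.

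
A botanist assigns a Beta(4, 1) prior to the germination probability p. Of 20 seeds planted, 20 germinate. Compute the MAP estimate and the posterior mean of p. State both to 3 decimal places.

MAP: 1.000. Posterior mean: 0.960.

Posterior: Beta(4+20, 1+0) = Beta(24, 1).
Since β = 1 ≤ 1 and α > 1, the Beta density is monotone increasing on [0,1]; the mode is at 1.
Mean = 24/(24+1) = 0.960.
Mode > mean: the posterior has a left tail.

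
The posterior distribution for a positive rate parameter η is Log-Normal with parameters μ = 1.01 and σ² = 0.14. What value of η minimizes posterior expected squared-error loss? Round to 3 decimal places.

2.945

Mode = exp(μ − σ²) = exp(0.87) = 2.387.
Mean = exp(μ + σ²/2) = exp(1.080) = 2.945.
Squared-error loss ⇒ the optimal estimator is the posterior mean.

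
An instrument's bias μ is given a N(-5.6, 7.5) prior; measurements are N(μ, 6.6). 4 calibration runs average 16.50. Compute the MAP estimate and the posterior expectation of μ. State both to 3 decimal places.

MAP: 12.515. Posterior mean: 12.515.

Posterior for μ is Normal. Precision-weighted mean: (1/7.5·-5.6 + 4/6.6·16.50) / (1/7.5 + 4/6.6) = 12.515.
A Normal posterior is symmetric, so mode = mean.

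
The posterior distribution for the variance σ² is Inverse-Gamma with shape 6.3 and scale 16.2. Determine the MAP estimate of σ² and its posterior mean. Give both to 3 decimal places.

Mode = β/(α+1) = 16.2/7.3 = 2.219.
Mean = β/(α−1) = 16.2/5.3 = 3.057.

MAP estimate = 2.219, posterior mean = 3.057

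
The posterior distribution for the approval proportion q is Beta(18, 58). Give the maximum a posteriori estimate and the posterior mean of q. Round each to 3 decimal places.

MAP: 0.230. Posterior mean: 0.237.

Mode = (18−1)/(18+58−2) = 17/74 = 0.230.
Mean = 18/(18+58) = 18/76 = 0.237.
Right-skewed posterior ⇒ mode < mean.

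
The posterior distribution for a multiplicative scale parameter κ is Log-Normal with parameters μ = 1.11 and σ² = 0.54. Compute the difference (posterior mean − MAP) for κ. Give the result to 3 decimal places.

2.207

Mode = exp(μ − σ²) = exp(0.57) = 1.768.
Mean = exp(μ + σ²/2) = exp(1.380) = 3.975.
Difference = 3.975 − 1.768 = 2.207.
Mean > mode: the posterior has a right tail.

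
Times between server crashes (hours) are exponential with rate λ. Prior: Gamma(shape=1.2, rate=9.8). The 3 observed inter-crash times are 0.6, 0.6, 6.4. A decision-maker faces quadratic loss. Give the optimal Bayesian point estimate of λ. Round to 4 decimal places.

0.2414

Σ times = 7.6. Posterior: Gamma(shape = 1.2+3 = 4.2, rate = 9.8+7.6 = 17.4).
Mode = (α−1)/β = 3.2/17.4 = 0.1839.
Mean = α/β = 4.2/17.4 = 0.2414.
Quadratic loss ⇒ the optimal estimator is the posterior mean.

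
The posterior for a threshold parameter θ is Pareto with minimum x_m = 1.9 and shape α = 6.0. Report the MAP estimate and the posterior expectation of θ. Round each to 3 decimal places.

θ_MAP = 1.900, E[θ|data] = 2.280

The Pareto density is strictly decreasing on [x_m, ∞), so the mode is x_m = 1.900.
Mean = α·x_m/(α−1) = 6.0·1.9/5.0 = 2.280.
Right-skewed posterior ⇒ mode < mean.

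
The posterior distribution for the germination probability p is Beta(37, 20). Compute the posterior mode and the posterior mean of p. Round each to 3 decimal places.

MAP: 0.655. Posterior mean: 0.649.

Mode = (37−1)/(37+20−2) = 36/55 = 0.655.
Mean = 37/(37+20) = 37/57 = 0.649.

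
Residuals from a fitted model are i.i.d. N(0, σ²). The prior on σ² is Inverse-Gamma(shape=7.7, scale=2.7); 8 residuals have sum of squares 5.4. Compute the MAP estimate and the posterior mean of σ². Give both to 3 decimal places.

Posterior: Inverse-Gamma(shape = 7.7+8/2 = 11.7, scale = 2.7+5.4/2 = 5.4).
Mode = β/(α+1) = 5.4/12.7 = 0.425.
Mean = β/(α−1) = 5.4/10.7 = 0.505.
Right-skewed posterior ⇒ mode < mean.

MAP: 0.425. Posterior mean: 0.505.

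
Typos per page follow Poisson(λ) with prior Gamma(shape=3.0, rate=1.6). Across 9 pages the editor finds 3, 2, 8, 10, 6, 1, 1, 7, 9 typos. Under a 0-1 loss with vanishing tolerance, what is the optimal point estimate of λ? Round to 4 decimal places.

Σ counts = 47. Posterior: Gamma(shape = 3.0+47 = 50.0, rate = 1.6+9 = 10.6).
Mode = (α−1)/β = 49.0/10.6 = 4.6226.
Mean = α/β = 50.0/10.6 = 4.7170.
This is the posterior mode — the MAP estimate.

4.6226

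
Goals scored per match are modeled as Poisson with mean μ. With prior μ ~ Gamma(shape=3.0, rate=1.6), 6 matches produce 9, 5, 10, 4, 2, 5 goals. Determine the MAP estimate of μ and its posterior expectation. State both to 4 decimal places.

MAP = 4.8684; posterior mean = 5.0000

Σ counts = 35. Posterior: Gamma(shape = 3.0+35 = 38.0, rate = 1.6+6 = 7.6).
Mode = (α−1)/β = 37.0/7.6 = 4.8684.
Mean = α/β = 38.0/7.6 = 5.0000.
The posterior is right-skewed, so the mean exceeds the mode.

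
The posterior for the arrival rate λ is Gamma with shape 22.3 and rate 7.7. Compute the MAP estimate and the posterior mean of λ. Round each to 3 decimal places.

Mode = (α−1)/β = 21.3/7.7 = 2.766.
Mean = α/β = 22.3/7.7 = 2.896.
Mean > mode: the posterior has a right tail.

MAP: 2.766. Posterior mean: 2.896.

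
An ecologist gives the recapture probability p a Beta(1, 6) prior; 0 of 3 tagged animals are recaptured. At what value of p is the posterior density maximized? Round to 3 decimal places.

Posterior: Beta(1+0, 6+3) = Beta(1, 9).
Since α = 1 ≤ 1 and β > 1, the Beta density is monotone decreasing on [0,1]; the mode is at 0.
Mean = 1/(1+9) = 0.100.
This is the posterior mode — the MAP estimate.

0.000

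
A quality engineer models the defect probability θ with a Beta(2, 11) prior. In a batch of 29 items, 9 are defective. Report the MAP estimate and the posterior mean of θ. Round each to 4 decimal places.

Posterior: Beta(2+9, 11+20) = Beta(11, 31).
Mode = (11−1)/(11+31−2) = 10/40 = 0.2500.
Mean = 11/(11+31) = 11/42 = 0.2619.
The mean is pulled above the mode by the posterior's right skew.

MAP = 0.2500, posterior mean = 0.2619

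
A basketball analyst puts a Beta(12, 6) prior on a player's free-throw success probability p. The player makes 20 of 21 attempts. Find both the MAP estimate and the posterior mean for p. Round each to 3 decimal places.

Posterior: Beta(12+20, 6+1) = Beta(32, 7).
Mode = (32−1)/(32+7−2) = 31/37 = 0.838.
Mean = 32/(32+7) = 32/39 = 0.821.

MAP = 0.838; posterior mean = 0.821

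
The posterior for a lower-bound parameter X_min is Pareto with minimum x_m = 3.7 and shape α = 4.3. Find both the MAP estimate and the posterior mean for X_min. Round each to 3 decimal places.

MAP estimate = 3.700, posterior mean = 4.821

The Pareto density is strictly decreasing on [x_m, ∞), so the mode is x_m = 3.700.
Mean = α·x_m/(α−1) = 4.3·3.7/3.3 = 4.821.
The mean is pulled above the mode by the posterior's right skew.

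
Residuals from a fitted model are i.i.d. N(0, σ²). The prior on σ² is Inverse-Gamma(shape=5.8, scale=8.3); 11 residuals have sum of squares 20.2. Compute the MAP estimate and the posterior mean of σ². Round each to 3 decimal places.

Posterior: Inverse-Gamma(shape = 5.8+11/2 = 11.3, scale = 8.3+20.2/2 = 18.4).
Mode = β/(α+1) = 18.4/12.3 = 1.496.
Mean = β/(α−1) = 18.4/10.3 = 1.786.

MAP: 1.496. Posterior mean: 1.786.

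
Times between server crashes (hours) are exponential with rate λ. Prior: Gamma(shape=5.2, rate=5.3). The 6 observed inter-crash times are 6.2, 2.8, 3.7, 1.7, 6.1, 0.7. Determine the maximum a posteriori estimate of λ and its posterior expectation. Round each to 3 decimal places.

Σ times = 21.2. Posterior: Gamma(shape = 5.2+6 = 11.2, rate = 5.3+21.2 = 26.5).
Mode = (α−1)/β = 10.2/26.5 = 0.385.
Mean = α/β = 11.2/26.5 = 0.423.
The posterior is right-skewed, so the mean exceeds the mode.

λ_MAP = 0.385, E[λ|data] = 0.423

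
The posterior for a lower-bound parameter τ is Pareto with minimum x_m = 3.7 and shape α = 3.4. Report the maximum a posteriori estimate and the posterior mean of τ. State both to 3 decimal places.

The Pareto density is strictly decreasing on [x_m, ∞), so the mode is x_m = 3.700.
Mean = α·x_m/(α−1) = 3.4·3.7/2.4 = 5.242.

MAP = 3.700; posterior mean = 5.242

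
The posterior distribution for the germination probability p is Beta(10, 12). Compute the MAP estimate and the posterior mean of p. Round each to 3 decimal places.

Mode = (10−1)/(10+12−2) = 9/20 = 0.450.
Mean = 10/(10+12) = 10/22 = 0.455.

MAP: 0.450. Posterior mean: 0.455.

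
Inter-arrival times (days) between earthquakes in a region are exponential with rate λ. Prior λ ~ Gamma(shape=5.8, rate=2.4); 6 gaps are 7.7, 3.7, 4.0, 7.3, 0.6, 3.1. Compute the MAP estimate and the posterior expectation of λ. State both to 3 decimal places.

MAP = 0.375, posterior mean = 0.410

Σ times = 26.4. Posterior: Gamma(shape = 5.8+6 = 11.8, rate = 2.4+26.4 = 28.8).
Mode = (α−1)/β = 10.8/28.8 = 0.375.
Mean = α/β = 11.8/28.8 = 0.410.
Right-skewed posterior ⇒ mode < mean.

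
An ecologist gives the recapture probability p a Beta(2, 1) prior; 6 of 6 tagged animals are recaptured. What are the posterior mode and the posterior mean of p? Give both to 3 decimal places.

Posterior: Beta(2+6, 1+0) = Beta(8, 1).
Since β = 1 ≤ 1 and α > 1, the Beta density is monotone increasing on [0,1]; the mode is at 1.
Mean = 8/(8+1) = 0.889.

MAP = 1.000; posterior mean = 0.889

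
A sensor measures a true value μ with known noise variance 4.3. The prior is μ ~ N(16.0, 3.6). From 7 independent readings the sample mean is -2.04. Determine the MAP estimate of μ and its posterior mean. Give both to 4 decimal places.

Posterior for μ is Normal. Precision-weighted mean: (1/3.6·16.0 + 7/4.3·-2.04) / (1/3.6 + 7/4.3) = 0.5896.
A Normal posterior is symmetric, so mode = mean.

MAP: 0.5896. Posterior mean: 0.5896.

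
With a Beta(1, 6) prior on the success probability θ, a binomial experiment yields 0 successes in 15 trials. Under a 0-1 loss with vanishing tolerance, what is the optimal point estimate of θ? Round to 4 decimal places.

Posterior: Beta(1+0, 6+15) = Beta(1, 21).
Since α = 1 ≤ 1 and β > 1, the Beta density is monotone decreasing on [0,1]; the mode is at 0.
Mean = 1/(1+21) = 0.0455.
This is the posterior mode — the MAP estimate.

0.0000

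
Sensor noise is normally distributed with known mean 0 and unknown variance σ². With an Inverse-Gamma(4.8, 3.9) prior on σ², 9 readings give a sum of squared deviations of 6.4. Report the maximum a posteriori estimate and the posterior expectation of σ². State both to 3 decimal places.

MAP = 0.689; posterior mean = 0.855

Posterior: Inverse-Gamma(shape = 4.8+9/2 = 9.3, scale = 3.9+6.4/2 = 7.1).
Mode = β/(α+1) = 7.1/10.3 = 0.689.
Mean = β/(α−1) = 7.1/8.3 = 0.855.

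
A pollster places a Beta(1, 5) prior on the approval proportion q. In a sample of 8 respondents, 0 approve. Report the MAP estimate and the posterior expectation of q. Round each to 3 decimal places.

Posterior: Beta(1+0, 5+8) = Beta(1, 13).
Since α = 1 ≤ 1 and β > 1, the Beta density is monotone decreasing on [0,1]; the mode is at 0.
Mean = 1/(1+13) = 0.071.
The posterior is right-skewed, so the mean exceeds the mode.

q_MAP = 0.000, E[q|data] = 0.071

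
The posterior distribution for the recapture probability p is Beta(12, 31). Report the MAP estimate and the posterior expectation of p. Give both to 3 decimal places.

Mode = (12−1)/(12+31−2) = 11/41 = 0.268.
Mean = 12/(12+31) = 12/43 = 0.279.

MAP: 0.268. Posterior mean: 0.279.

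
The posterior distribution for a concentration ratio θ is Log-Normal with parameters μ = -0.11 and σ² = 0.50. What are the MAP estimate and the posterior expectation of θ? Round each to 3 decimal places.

MAP: 0.543. Posterior mean: 1.150.

Mode = exp(μ − σ²) = exp(-0.61) = 0.543.
Mean = exp(μ + σ²/2) = exp(0.140) = 1.150.
The mean is pulled above the mode by the posterior's right skew.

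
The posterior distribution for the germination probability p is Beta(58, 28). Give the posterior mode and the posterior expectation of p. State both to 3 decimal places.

Mode = (58−1)/(58+28−2) = 57/84 = 0.679.
Mean = 58/(58+28) = 58/86 = 0.674.

MAP = 0.679, posterior mean = 0.674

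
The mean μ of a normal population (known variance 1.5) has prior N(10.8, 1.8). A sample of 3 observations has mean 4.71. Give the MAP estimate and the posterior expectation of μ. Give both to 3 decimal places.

MAP: 6.034. Posterior mean: 6.034.

Posterior for μ is Normal. Precision-weighted mean: (1/1.8·10.8 + 3/1.5·4.71) / (1/1.8 + 3/1.5) = 6.034.
A Normal posterior is symmetric, so mode = mean.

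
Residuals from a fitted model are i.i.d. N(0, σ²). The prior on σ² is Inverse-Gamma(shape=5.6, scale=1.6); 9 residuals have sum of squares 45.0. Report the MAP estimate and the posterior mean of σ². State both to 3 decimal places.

Posterior: Inverse-Gamma(shape = 5.6+9/2 = 10.1, scale = 1.6+45.0/2 = 24.1).
Mode = β/(α+1) = 24.1/11.1 = 2.171.
Mean = β/(α−1) = 24.1/9.1 = 2.648.

MAP = 2.171; posterior mean = 2.648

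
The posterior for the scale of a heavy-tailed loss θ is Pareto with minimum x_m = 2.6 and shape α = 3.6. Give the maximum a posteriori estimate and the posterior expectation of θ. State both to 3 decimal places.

The Pareto density is strictly decreasing on [x_m, ∞), so the mode is x_m = 2.600.
Mean = α·x_m/(α−1) = 3.6·2.6/2.6 = 3.600.

maximum a posteriori estimate = 2.600, posterior expectation = 3.600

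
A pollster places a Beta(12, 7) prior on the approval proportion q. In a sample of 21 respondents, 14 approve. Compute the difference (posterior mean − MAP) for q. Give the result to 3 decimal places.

-0.008

Posterior: Beta(12+14, 7+7) = Beta(26, 14).
Mode = (26−1)/(26+14−2) = 25/38 = 0.658.
Mean = 26/(26+14) = 26/40 = 0.650.
Difference = 0.650 − 0.658 = -0.008.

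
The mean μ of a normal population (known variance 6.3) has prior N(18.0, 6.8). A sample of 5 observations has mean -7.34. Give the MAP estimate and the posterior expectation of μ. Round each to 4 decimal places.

MAP estimate = -3.3787, posterior expectation = -3.3787

Posterior for μ is Normal. Precision-weighted mean: (1/6.8·18.0 + 5/6.3·-7.34) / (1/6.8 + 5/6.3) = -3.3787.
A Normal posterior is symmetric, so mode = mean.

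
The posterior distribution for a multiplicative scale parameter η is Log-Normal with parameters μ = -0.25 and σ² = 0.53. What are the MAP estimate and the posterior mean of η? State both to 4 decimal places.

Mode = exp(μ − σ²) = exp(-0.78) = 0.4584.
Mean = exp(μ + σ²/2) = exp(0.015) = 1.0151.

η_MAP = 0.4584, E[η|data] = 1.0151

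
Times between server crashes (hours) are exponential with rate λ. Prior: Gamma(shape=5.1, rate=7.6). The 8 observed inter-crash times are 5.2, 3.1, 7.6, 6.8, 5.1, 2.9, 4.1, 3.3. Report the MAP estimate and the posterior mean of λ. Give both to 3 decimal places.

Σ times = 38.1. Posterior: Gamma(shape = 5.1+8 = 13.1, rate = 7.6+38.1 = 45.7).
Mode = (α−1)/β = 12.1/45.7 = 0.265.
Mean = α/β = 13.1/45.7 = 0.287.
Mean > mode: the posterior has a right tail.

MAP = 0.265; posterior mean = 0.287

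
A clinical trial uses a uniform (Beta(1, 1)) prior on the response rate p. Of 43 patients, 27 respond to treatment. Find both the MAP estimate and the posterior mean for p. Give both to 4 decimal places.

Posterior: Beta(1+27, 1+16) = Beta(28, 17).
Mode = (28−1)/(28+17−2) = 27/43 = 0.6279.
Mean = 28/(28+17) = 28/45 = 0.6222.

MAP = 0.6279, posterior mean = 0.6222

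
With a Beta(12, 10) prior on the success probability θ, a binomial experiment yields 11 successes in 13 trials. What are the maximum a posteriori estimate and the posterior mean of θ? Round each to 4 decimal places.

Posterior: Beta(12+11, 10+2) = Beta(23, 12).
Mode = (23−1)/(23+12−2) = 22/33 = 0.6667.
Mean = 23/(23+12) = 23/35 = 0.6571.

MAP: 0.6667. Posterior mean: 0.6571.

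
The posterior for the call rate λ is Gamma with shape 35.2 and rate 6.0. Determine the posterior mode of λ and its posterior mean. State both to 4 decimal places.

λ_MAP = 5.7000, E[λ|data] = 5.8667

Mode = (α−1)/β = 34.2/6.0 = 5.7000.
Mean = α/β = 35.2/6.0 = 5.8667.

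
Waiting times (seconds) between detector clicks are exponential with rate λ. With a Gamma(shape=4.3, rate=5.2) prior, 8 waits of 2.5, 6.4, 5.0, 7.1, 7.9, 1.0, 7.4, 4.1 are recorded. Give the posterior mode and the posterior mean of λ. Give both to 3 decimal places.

Σ times = 41.4. Posterior: Gamma(shape = 4.3+8 = 12.3, rate = 5.2+41.4 = 46.6).
Mode = (α−1)/β = 11.3/46.6 = 0.242.
Mean = α/β = 12.3/46.6 = 0.264.

posterior mode = 0.242, posterior mean = 0.264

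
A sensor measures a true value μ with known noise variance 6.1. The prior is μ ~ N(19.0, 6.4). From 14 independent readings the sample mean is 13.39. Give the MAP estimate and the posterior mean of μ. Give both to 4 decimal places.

Posterior for μ is Normal. Precision-weighted mean: (1/6.4·19.0 + 14/6.1·13.39) / (1/6.4 + 14/6.1) = 13.7476.
A Normal posterior is symmetric, so mode = mean.

MAP: 13.7476. Posterior mean: 13.7476.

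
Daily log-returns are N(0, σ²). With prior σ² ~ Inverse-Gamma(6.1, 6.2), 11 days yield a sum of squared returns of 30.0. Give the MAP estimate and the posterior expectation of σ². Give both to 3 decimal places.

Posterior: Inverse-Gamma(shape = 6.1+11/2 = 11.6, scale = 6.2+30.0/2 = 21.2).
Mode = β/(α+1) = 21.2/12.6 = 1.683.
Mean = β/(α−1) = 21.2/10.6 = 2.000.
Right-skewed posterior ⇒ mode < mean.

MAP: 1.683. Posterior mean: 2.000.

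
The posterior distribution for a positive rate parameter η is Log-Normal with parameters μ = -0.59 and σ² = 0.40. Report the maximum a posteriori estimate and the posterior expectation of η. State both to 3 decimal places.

Mode = exp(μ − σ²) = exp(-0.99) = 0.372.
Mean = exp(μ + σ²/2) = exp(-0.390) = 0.677.
The mean is pulled above the mode by the posterior's right skew.

η_MAP = 0.372, E[η|data] = 0.677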